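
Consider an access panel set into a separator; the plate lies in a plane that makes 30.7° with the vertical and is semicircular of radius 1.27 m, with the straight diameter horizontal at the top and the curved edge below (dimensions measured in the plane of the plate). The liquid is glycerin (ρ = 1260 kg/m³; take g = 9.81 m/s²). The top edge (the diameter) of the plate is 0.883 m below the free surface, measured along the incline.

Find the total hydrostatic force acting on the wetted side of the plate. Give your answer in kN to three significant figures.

γ = ρg = 1260 × 9.81 / 1000 = 12.3606 kN/m³.
The plate makes 30.7° with the vertical, i.e. θ = 90° − 30.7° = 59.3° to the horizontal. Measuring y along the incline from the free-surface line, vertical depth h = y·sinθ with sinθ = 0.859852.
The centroid of a semicircle lies 4r/(3π) = 0.539005 m from the diameter, here below the top edge, so y_c = 0.883 + 0.539005 = 1.422 m and h_c = 1.422 × 0.859852 = 1.22271 m.
A = πr²/2 = π × 1.27²/2 = 2.53354 m².
Resultant F = γ·h_c·A = 12.3606 × 1.22271 × 2.53354 = 38.2905 kN.

F ≈ 38.3 kN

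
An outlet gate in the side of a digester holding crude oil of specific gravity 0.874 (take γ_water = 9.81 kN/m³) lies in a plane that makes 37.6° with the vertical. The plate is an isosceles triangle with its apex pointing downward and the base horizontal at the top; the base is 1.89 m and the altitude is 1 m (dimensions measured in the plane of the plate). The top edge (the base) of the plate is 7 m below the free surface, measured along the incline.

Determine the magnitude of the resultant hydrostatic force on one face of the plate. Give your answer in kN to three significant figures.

F ≈ 47.1 kN

γ = 0.874 × 9.81 = 8.57394 kN/m³.
The plate makes 37.6° with the vertical, i.e. θ = 90° − 37.6° = 52.4° to the horizontal. Measuring y along the incline from the free-surface line, vertical depth h = y·sinθ with sinθ = 0.792290.
With the apex down, the centroid sits h/3 = 1/3 = 0.333333 m below the base (the top edge), so y_c = 7 + 0.333333 = 7.33333 m and h_c = 7.33333 × 0.792290 = 5.81012 m.
A = ½ × 1.89 × 1 = 0.945 m².
Resultant F = γ·h_c·A = 8.57394 × 5.81012 × 0.945 = 47.0758 kN.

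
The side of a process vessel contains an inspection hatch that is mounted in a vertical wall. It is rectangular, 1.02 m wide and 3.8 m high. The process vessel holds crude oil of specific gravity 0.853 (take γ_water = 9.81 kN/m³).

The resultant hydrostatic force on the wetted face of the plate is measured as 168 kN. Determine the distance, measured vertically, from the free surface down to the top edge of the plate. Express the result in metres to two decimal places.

d_top ≈ 3.28 m

γ = 0.853 × 9.81 = 8.36793 kN/m³.
A = 1.02 × 3.8 = 3.876 m².
From F = γ·h_c·A, the centroid depth is h_c = 168/(8.36793 × 3.876) = 5.17973 m.
The centroid lies 3.8/2 = 1.9 m below the top edge, so the top edge sits at h_top = 5.17973 − 1.9 = 3.27973 m below the surface.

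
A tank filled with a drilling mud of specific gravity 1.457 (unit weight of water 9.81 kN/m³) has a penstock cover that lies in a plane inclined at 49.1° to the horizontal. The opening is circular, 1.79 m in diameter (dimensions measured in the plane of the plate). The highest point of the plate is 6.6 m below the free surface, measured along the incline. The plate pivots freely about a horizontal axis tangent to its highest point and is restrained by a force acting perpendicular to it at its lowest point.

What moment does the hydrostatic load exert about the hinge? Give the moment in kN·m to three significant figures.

M ≈ 188 kN·m

γ = 1.457 × 9.81 = 14.29317 kN/m³.
Let θ = 49.1° be the plate's angle to the horizontal; measure y along the incline from where the plane meets the free surface. Vertical depth h = y·sinθ with sinθ = 0.755853.
The centroid is at the centre, 0.895 m below the top of the plate, so y_c = 6.6 + 0.895 = 7.495 m and h_c = 7.495 × 0.755853 = 5.66512 m.
A = π(0.895)² = 2.51649 m².
Resultant F = γ·h_c·A = 14.29317 × 5.66512 × 2.51649 = 203.767 kN.
I_c = πr⁴/4 = π × 0.895⁴/4 = 0.503944 m⁴.
Centre of pressure: y_p = y_c + I_c/(y_c·A) = 7.495 + 0.503944/(7.495 × 2.51649) = 7.495 + 0.0267187 = 7.52172 m along the plane.
The resultant acts 0.895 + 0.0267187 = 0.921719 m (along the plate) below the hinge at the top edge, so the moment about the hinge is M = F × 0.921719 = 203.767 × 0.921719 = 187.816 kN·m.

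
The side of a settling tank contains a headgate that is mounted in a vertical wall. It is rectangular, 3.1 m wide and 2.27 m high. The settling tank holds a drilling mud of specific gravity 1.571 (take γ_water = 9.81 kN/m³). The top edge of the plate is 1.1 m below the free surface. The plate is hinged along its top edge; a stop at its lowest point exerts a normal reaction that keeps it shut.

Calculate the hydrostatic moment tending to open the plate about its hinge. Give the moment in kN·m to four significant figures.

M ≈ 321.7 kN·m

γ = 1.571 × 9.81 = 15.41151 kN/m³.
The centroid lies 2.27/2 = 1.135 m below the top edge, so the centroid depth is h_c = 1.1 + 1.135 = 2.235 m.
A = 3.1 × 2.27 = 7.037 m².
Resultant F = γ·h_c·A = 15.41151 × 2.235 × 7.037 = 242.388 kN.
I_c = b·h³/12 = 3.1 × 2.27³/12 = 3.02175 m⁴.
Centre of pressure: y_p = y_c + I_c/(y_c·A) = 2.235 + 3.02175/(2.235 × 7.037) = 2.235 + 0.192129 = 2.42713 m along the plane.
The resultant acts 1.135 + 0.192129 = 1.32713 m (along the plate) below the hinge at the top edge, so the moment about the hinge is M = F × 1.32713 = 242.388 × 1.32713 = 321.68 kN·m.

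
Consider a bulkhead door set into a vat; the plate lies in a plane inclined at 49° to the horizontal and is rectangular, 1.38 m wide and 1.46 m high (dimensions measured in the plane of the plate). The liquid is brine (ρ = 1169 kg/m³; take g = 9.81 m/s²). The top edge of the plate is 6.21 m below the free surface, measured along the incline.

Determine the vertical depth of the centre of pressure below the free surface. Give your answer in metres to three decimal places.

h_p = 5.257 m

γ = ρg = 1169 × 9.81 / 1000 = 11.46789 kN/m³.
Let θ = 49° be the plate's angle to the horizontal; measure y along the incline from where the plane meets the free surface. Vertical depth h = y·sinθ with sinθ = 0.754710.
The centroid lies 1.46/2 = 0.73 m below the top edge, so y_c = 6.21 + 0.73 = 6.94 m and h_c = 6.94 × 0.754710 = 5.23769 m.
A = 1.38 × 1.46 = 2.0148 m².
Resultant F = γ·h_c·A = 11.46789 × 5.23769 × 2.0148 = 121.019 kN.
I_c = b·h³/12 = 1.38 × 1.46³/12 = 0.357896 m⁴.
Centre of pressure: y_p = y_c + I_c/(y_c·A) = 6.94 + 0.357896/(6.94 × 2.0148) = 6.94 + 0.0255956 = 6.9656 m along the plane.
Vertically, h_p = y_p·sinθ = 6.9656 × 0.754710 = 5.25701 m.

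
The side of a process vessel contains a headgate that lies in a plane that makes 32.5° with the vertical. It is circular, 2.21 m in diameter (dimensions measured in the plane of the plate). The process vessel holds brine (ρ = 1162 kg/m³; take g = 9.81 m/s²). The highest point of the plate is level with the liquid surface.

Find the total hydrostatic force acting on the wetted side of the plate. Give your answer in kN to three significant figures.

F ≈ 40.8 kN

γ = ρg = 1162 × 9.81 / 1000 = 11.39922 kN/m³.
The plate makes 32.5° with the vertical, i.e. θ = 90° − 32.5° = 57.5° to the horizontal. Measuring y along the incline from the free-surface line, vertical depth h = y·sinθ with sinθ = 0.843391.
The centroid is at the centre, 1.105 m below the top of the plate, so y_c = 1.105 m and h_c = 1.105 × 0.843391 = 0.931947 m.
A = π(1.105)² = 3.83596 m².
Resultant F = γ·h_c·A = 11.39922 × 0.931947 × 3.83596 = 40.7512 kN.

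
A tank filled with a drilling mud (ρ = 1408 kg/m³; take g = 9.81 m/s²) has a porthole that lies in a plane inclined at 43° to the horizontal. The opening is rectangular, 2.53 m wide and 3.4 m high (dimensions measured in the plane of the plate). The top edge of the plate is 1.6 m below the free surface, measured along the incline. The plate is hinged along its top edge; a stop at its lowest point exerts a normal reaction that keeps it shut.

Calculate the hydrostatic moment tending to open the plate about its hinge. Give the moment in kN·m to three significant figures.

M ≈ 533 kN·m

γ = ρg = 1408 × 9.81 / 1000 = 13.81248 kN/m³.
Let θ = 43° be the plate's angle to the horizontal; measure y along the incline from where the plane meets the free surface. Vertical depth h = y·sinθ with sinθ = 0.681998.
The centroid lies 3.4/2 = 1.7 m below the top edge, so y_c = 1.6 + 1.7 = 3.3 m and h_c = 3.3 × 0.681998 = 2.25059 m.
A = 2.53 × 3.4 = 8.602 m².
Resultant F = γ·h_c·A = 13.81248 × 2.25059 × 8.602 = 267.404 kN.
I_c = b·h³/12 = 2.53 × 3.4³/12 = 8.28659 m⁴.
Centre of pressure: y_p = y_c + I_c/(y_c·A) = 3.3 + 8.28659/(3.3 × 8.602) = 3.3 + 0.291919 = 3.59192 m along the plane.
The resultant acts 1.7 + 0.291919 = 1.99192 m (along the plate) below the hinge at the top edge, so the moment about the hinge is M = F × 1.99192 = 267.404 × 1.99192 = 532.647 kN·m.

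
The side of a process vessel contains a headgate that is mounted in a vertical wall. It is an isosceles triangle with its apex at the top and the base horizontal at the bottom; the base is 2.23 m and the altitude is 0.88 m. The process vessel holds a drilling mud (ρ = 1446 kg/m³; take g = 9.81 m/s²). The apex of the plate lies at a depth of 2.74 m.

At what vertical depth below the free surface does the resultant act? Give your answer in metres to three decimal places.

γ = ρg = 1446 × 9.81 / 1000 = 14.18526 kN/m³.
With the apex up, the centroid sits 2h/3 = 2 × 0.88/3 = 0.586667 m below the apex, so the centroid depth is h_c = 2.74 + 0.586667 = 3.32667 m.
A = ½ × 2.23 × 0.88 = 0.9812 m².
Resultant F = γ·h_c·A = 14.18526 × 3.32667 × 0.9812 = 46.3025 kN.
I_c = b·h³/36 = 2.23 × 0.88³/36 = 0.0422134 m⁴.
Centre of pressure: y_p = y_c + I_c/(y_c·A) = 3.32667 + 0.0422134/(3.32667 × 0.9812) = 3.32667 + 0.0129325 = 3.3396 m along the plane.

h_p = 3.340 m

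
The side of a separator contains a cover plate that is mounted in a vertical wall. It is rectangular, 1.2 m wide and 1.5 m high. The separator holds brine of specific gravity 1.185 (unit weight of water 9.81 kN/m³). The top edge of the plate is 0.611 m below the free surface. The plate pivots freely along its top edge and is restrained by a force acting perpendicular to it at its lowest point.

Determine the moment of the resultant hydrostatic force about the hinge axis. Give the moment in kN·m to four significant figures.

γ = 1.185 × 9.81 = 11.62485 kN/m³.
The centroid lies 1.5/2 = 0.75 m below the top edge, so the centroid depth is h_c = 0.611 + 0.75 = 1.361 m.
A = 1.2 × 1.5 = 1.8 m².
Resultant F = γ·h_c·A = 11.62485 × 1.361 × 1.8 = 28.4786 kN.
I_c = b·h³/12 = 1.2 × 1.5³/12 = 0.3375 m⁴.
Centre of pressure: y_p = y_c + I_c/(y_c·A) = 1.361 + 0.3375/(1.361 × 1.8) = 1.361 + 0.137766 = 1.49877 m along the plane.
The resultant acts 0.75 + 0.137766 = 0.887766 m (along the plate) below the hinge at the top edge, so the moment about the hinge is M = F × 0.887766 = 28.4786 × 0.887766 = 25.2823 kN·m.

M ≈ 25.28 kN·m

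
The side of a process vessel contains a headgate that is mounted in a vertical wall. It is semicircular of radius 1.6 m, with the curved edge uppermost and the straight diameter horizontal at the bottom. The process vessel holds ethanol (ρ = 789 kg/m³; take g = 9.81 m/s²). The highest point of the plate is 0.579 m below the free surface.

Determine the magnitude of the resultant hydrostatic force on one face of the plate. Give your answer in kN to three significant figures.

γ = ρg = 789 × 9.81 / 1000 = 7.74009 kN/m³.
The centroid lies 4r/(3π) = 0.679061 m above the diameter, so r − 4r/(3π) = 1.6 − 0.679061 = 0.920939 m below the topmost point, so the centroid depth is h_c = 0.579 + 0.920939 = 1.49994 m.
A = πr²/2 = π × 1.6²/2 = 4.02124 m².
Resultant F = γ·h_c·A = 7.74009 × 1.49994 × 4.02124 = 46.6853 kN.

F ≈ 46.7 kN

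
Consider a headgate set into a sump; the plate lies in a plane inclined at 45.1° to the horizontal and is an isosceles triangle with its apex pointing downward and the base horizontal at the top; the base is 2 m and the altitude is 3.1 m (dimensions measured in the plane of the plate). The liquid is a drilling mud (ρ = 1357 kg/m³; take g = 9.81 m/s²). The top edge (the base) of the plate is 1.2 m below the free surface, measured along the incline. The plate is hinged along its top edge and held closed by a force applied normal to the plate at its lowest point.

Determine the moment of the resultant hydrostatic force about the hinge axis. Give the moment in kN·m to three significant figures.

M ≈ 83.1 kN·m

γ = ρg = 1357 × 9.81 / 1000 = 13.31217 kN/m³.
Let θ = 45.1° be the plate's angle to the horizontal; measure y along the incline from where the plane meets the free surface. Vertical depth h = y·sinθ with sinθ = 0.708340.
With the apex down, the centroid sits h/3 = 3.1/3 = 1.03333 m below the base (the top edge), so y_c = 1.2 + 1.03333 = 2.23333 m and h_c = 2.23333 × 0.708340 = 1.58196 m.
A = ½ × 2 × 3.1 = 3.1 m².
Resultant F = γ·h_c·A = 13.31217 × 1.58196 × 3.1 = 65.2839 kN.
I_c = b·h³/36 = 2 × 3.1³/36 = 1.65506 m⁴.
Centre of pressure: y_p = y_c + I_c/(y_c·A) = 2.23333 + 1.65506/(2.23333 × 3.1) = 2.23333 + 0.239056 = 2.47239 m along the plane.
The resultant acts 1.03333 + 0.239056 = 1.27239 m (along the plate) below the hinge at the top edge, so the moment about the hinge is M = F × 1.27239 = 65.2839 × 1.27239 = 83.0666 kN·m.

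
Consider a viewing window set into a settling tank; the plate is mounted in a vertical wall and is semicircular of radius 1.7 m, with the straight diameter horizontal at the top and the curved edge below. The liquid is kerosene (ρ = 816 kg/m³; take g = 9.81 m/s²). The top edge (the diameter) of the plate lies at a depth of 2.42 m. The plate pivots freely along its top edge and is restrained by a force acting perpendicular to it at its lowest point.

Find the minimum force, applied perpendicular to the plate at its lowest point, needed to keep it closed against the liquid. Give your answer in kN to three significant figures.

γ = ρg = 816 × 9.81 / 1000 = 8.00496 kN/m³.
The centroid of a semicircle lies 4r/(3π) = 0.721502 m from the diameter, here below the top edge, so the centroid depth is h_c = 2.42 + 0.721502 = 3.1415 m.
A = πr²/2 = π × 1.7²/2 = 4.5396 m².
Resultant F = γ·h_c·A = 8.00496 × 3.1415 × 4.5396 = 114.16 kN.
I_c = (π/8 − 8/(9π))·r⁴ = 0.109757 × 1.7⁴ = 0.916701 m⁴.
Centre of pressure: y_p = y_c + I_c/(y_c·A) = 3.1415 + 0.916701/(3.1415 × 4.5396) = 3.1415 + 0.0642796 = 3.20578 m along the plane.
The resultant acts 0.721502 + 0.0642796 = 0.785782 m (along the plate) below the hinge at the top edge, so the moment about the hinge is M = F × 0.785782 = 114.16 × 0.785782 = 89.7049 kN·m.
A normal force at the bottom, 1.7 m from the hinge, must supply this moment: P = 89.7049/1.7 = 52.7676 kN.

P ≈ 52.8 kN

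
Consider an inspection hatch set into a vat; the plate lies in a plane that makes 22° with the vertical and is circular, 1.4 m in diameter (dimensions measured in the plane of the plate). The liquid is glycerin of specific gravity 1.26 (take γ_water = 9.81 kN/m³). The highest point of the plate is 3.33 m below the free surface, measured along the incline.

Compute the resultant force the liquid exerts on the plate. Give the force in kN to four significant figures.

γ = 1.26 × 9.81 = 12.3606 kN/m³.
The plate makes 22° with the vertical, i.e. θ = 90° − 22° = 68° to the horizontal. Measuring y along the incline from the free-surface line, vertical depth h = y·sinθ with sinθ = 0.927184.
The centroid is at the centre, 0.7 m below the top of the plate, so y_c = 3.33 + 0.7 = 4.03 m and h_c = 4.03 × 0.927184 = 3.73655 m.
A = π(0.7)² = 1.53938 m².
Resultant F = γ·h_c·A = 12.3606 × 3.73655 × 1.53938 = 71.0978 kN.

F ≈ 71.10 kN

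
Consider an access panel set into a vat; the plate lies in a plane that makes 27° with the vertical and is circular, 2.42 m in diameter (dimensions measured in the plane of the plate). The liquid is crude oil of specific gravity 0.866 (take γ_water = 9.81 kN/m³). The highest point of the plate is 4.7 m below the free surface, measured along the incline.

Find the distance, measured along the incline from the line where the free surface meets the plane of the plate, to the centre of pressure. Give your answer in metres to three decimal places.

γ = 0.866 × 9.81 = 8.49546 kN/m³.
The plate makes 27° with the vertical, i.e. θ = 90° − 27° = 63° to the horizontal. Measuring y along the incline from the free-surface line, vertical depth h = y·sinθ with sinθ = 0.891007.
The centroid is at the centre, 1.21 m below the top of the plate, so y_c = 4.7 + 1.21 = 5.91 m and h_c = 5.91 × 0.891007 = 5.26585 m.
A = π(1.21)² = 4.59961 m².
Resultant F = γ·h_c·A = 8.49546 × 5.26585 × 4.59961 = 205.767 kN.
I_c = πr⁴/4 = π × 1.21⁴/4 = 1.68357 m⁴.
Centre of pressure: y_p = y_c + I_c/(y_c·A) = 5.91 + 1.68357/(5.91 × 4.59961) = 5.91 + 0.0619331 = 5.97193 m along the plane.

y_p = 5.972 m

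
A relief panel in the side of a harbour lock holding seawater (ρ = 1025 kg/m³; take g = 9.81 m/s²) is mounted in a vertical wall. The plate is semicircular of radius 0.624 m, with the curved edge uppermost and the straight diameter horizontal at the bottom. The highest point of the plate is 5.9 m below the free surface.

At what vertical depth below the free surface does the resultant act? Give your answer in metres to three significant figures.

γ = ρg = 1025 × 9.81 / 1000 = 10.05525 kN/m³.
The centroid lies 4r/(3π) = 0.264834 m above the diameter, so r − 4r/(3π) = 0.624 − 0.264834 = 0.359166 m below the topmost point, so the centroid depth is h_c = 5.9 + 0.359166 = 6.25917 m.
A = πr²/2 = π × 0.624²/2 = 0.61163 m².
Resultant F = γ·h_c·A = 10.05525 × 6.25917 × 0.61163 = 38.4945 kN.
I_c = (π/8 − 8/(9π))·r⁴ = 0.109757 × 0.624⁴ = 0.0166407 m⁴.
Centre of pressure: y_p = y_c + I_c/(y_c·A) = 6.25917 + 0.0166407/(6.25917 × 0.61163) = 6.25917 + 0.00434676 = 6.26352 m along the plane.

h_p = 6.26 m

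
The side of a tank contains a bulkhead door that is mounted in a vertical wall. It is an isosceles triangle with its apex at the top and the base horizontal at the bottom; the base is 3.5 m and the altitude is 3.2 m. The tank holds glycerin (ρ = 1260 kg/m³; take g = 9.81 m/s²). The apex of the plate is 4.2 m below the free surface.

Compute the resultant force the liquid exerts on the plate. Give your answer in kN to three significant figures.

F ≈ 438 kN

γ = ρg = 1260 × 9.81 / 1000 = 12.3606 kN/m³.
With the apex up, the centroid sits 2h/3 = 2 × 3.2/3 = 2.13333 m below the apex, so the centroid depth is h_c = 4.2 + 2.13333 = 6.33333 m.
A = ½ × 3.5 × 3.2 = 5.6 m².
Resultant F = γ·h_c·A = 12.3606 × 6.33333 × 5.6 = 438.389 kN.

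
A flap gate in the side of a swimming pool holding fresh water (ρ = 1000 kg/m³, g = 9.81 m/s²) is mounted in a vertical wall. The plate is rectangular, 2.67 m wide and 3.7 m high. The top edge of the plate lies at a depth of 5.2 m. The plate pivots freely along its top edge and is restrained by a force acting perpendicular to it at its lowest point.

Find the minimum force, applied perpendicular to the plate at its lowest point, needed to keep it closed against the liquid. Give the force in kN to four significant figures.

γ = ρg = 1000 × 9.81 = 9810 N/m³ = 9.81 kN/m³.
The centroid lies 3.7/2 = 1.85 m below the top edge, so the centroid depth is h_c = 5.2 + 1.85 = 7.05 m.
A = 2.67 × 3.7 = 9.879 m².
Resultant F = γ·h_c·A = 9.81 × 7.05 × 9.879 = 683.237 kN.
I_c = b·h³/12 = 2.67 × 3.7³/12 = 11.2703 m⁴.
Centre of pressure: y_p = y_c + I_c/(y_c·A) = 7.05 + 11.2703/(7.05 × 9.879) = 7.05 + 0.16182 = 7.21182 m along the plane.
The resultant acts 1.85 + 0.16182 = 2.01182 m (along the plate) below the hinge at the top edge, so the moment about the hinge is M = F × 2.01182 = 683.237 × 2.01182 = 1374.55 kN·m.
A normal force at the bottom, 3.7 m from the hinge, must supply this moment: P = 1374.55/3.7 = 371.5 kN.

P ≈ 371.5 kN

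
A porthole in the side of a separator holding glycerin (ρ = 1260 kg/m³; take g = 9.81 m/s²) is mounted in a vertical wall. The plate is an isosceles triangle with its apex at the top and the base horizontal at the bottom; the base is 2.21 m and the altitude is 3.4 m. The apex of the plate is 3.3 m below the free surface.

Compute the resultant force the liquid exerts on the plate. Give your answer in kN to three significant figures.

γ = ρg = 1260 × 9.81 / 1000 = 12.3606 kN/m³.
With the apex up, the centroid sits 2h/3 = 2 × 3.4/3 = 2.26667 m below the apex, so the centroid depth is h_c = 3.3 + 2.26667 = 5.56667 m.
A = ½ × 2.21 × 3.4 = 3.757 m².
Resultant F = γ·h_c·A = 12.3606 × 5.56667 × 3.757 = 258.509 kN.

F ≈ 259 kN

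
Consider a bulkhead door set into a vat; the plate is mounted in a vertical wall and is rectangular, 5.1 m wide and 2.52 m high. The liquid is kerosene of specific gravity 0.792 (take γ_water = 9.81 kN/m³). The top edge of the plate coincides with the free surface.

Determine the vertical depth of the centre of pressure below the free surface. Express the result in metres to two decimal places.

h_p = 1.68 m

γ = 0.792 × 9.81 = 7.76952 kN/m³.
The centroid lies 2.52/2 = 1.26 m below the top edge, so the centroid depth is h_c = 1.26 m.
A = 5.1 × 2.52 = 12.852 m².
Resultant F = γ·h_c·A = 7.76952 × 1.26 × 12.852 = 125.816 kN.
I_c = b·h³/12 = 5.1 × 2.52³/12 = 6.80128 m⁴.
Centre of pressure: y_p = y_c + I_c/(y_c·A) = 1.26 + 6.80128/(1.26 × 12.852) = 1.26 + 0.42 = 1.68 m along the plane.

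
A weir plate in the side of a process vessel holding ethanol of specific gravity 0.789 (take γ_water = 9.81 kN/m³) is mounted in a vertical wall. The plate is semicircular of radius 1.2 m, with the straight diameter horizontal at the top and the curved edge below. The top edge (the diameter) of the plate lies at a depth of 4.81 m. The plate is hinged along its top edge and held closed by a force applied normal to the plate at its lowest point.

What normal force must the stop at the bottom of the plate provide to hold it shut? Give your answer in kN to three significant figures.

P ≈ 41.0 kN

γ = 0.789 × 9.81 = 7.74009 kN/m³.
The centroid of a semicircle lies 4r/(3π) = 0.509296 m from the diameter, here below the top edge, so the centroid depth is h_c = 4.81 + 0.509296 = 5.3193 m.
A = πr²/2 = π × 1.2²/2 = 2.26195 m².
Resultant F = γ·h_c·A = 7.74009 × 5.3193 × 2.26195 = 93.1287 kN.
I_c = (π/8 − 8/(9π))·r⁴ = 0.109757 × 1.2⁴ = 0.227592 m⁴.
Centre of pressure: y_p = y_c + I_c/(y_c·A) = 5.3193 + 0.227592/(5.3193 × 2.26195) = 5.3193 + 0.0189156 = 5.33822 m along the plane.
The resultant acts 0.509296 + 0.0189156 = 0.528212 m (along the plate) below the hinge at the top edge, so the moment about the hinge is M = F × 0.528212 = 93.1287 × 0.528212 = 49.1917 kN·m.
A normal force at the bottom, 1.2 m from the hinge, must supply this moment: P = 49.1917/1.2 = 40.9931 kN.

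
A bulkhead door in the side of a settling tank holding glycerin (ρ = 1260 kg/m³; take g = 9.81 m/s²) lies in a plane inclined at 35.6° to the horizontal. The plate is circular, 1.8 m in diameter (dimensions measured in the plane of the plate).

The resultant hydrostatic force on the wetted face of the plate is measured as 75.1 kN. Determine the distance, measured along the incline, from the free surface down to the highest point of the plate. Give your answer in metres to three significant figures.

γ = ρg = 1260 × 9.81 / 1000 = 12.3606 kN/m³.
A = π(0.9)² = 2.54469 m².
From F = γ·h_c·A, the centroid depth is h_c = 75.1/(12.3606 × 2.54469) = 2.38762 m.
Let θ = 35.6° be the plate's angle to the horizontal; measure y along the incline from where the plane meets the free surface. Vertical depth h = y·sinθ with sinθ = 0.582123.
Along the incline, y_c = h_c/sinθ = 2.38762/0.582123 = 4.10157 m.
The centroid is at the centre, 0.9 m below the top of the plate, so the highest point sits at y_top = 4.10157 − 0.9 = 3.20157 m along the incline.

y_top ≈ 3.20 m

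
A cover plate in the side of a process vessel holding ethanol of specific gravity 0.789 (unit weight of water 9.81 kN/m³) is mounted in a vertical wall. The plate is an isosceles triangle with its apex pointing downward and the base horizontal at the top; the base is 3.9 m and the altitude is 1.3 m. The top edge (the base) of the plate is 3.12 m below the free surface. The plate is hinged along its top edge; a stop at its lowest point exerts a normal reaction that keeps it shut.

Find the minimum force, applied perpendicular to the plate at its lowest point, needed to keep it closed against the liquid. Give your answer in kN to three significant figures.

γ = 0.789 × 9.81 = 7.74009 kN/m³.
With the apex down, the centroid sits h/3 = 1.3/3 = 0.433333 m below the base (the top edge), so the centroid depth is h_c = 3.12 + 0.433333 = 3.55333 m.
A = ½ × 3.9 × 1.3 = 2.535 m².
Resultant F = γ·h_c·A = 7.74009 × 3.55333 × 2.535 = 69.7203 kN.
I_c = b·h³/36 = 3.9 × 1.3³/36 = 0.238008 m⁴.
Centre of pressure: y_p = y_c + I_c/(y_c·A) = 3.55333 + 0.238008/(3.55333 × 2.535) = 3.55333 + 0.0264228 = 3.57975 m along the plane.
The resultant acts 0.433333 + 0.0264228 = 0.459756 m (along the plate) below the hinge at the top edge, so the moment about the hinge is M = F × 0.459756 = 69.7203 × 0.459756 = 32.0543 kN·m.
A normal force at the bottom, 1.3 m from the hinge, must supply this moment: P = 32.0543/1.3 = 24.6572 kN.

P ≈ 24.7 kN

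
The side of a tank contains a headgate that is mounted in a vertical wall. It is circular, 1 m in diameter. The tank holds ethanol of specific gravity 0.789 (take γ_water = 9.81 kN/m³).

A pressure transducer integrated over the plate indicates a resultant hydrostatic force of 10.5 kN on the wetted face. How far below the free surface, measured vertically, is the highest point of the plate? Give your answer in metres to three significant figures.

d_top ≈ 1.23 m

γ = 0.789 × 9.81 = 7.74009 kN/m³.
A = π(0.5)² = 0.785398 m².
From F = γ·h_c·A, the centroid depth is h_c = 10.5/(7.74009 × 0.785398) = 1.72724 m.
The centroid is at the centre, 0.5 m below the top of the plate, so the highest point sits at h_top = 1.72724 − 0.5 = 1.22724 m below the surface.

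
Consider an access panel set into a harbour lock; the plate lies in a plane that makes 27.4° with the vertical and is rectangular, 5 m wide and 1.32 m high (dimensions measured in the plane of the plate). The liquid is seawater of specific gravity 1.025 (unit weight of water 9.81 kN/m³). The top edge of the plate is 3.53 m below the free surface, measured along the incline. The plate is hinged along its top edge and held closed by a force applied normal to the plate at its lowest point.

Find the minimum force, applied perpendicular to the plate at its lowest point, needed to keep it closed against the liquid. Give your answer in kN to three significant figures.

P ≈ 130 kN

γ = 1.025 × 9.81 = 10.05525 kN/m³.
The plate makes 27.4° with the vertical, i.e. θ = 90° − 27.4° = 62.6° to the horizontal. Measuring y along the incline from the free-surface line, vertical depth h = y·sinθ with sinθ = 0.887815.
The centroid lies 1.32/2 = 0.66 m below the top edge, so y_c = 3.53 + 0.66 = 4.19 m and h_c = 4.19 × 0.887815 = 3.71994 m.
A = 5 × 1.32 = 6.6 m².
Resultant F = γ·h_c·A = 10.05525 × 3.71994 × 6.6 = 246.873 kN.
I_c = b·h³/12 = 5 × 1.32³/12 = 0.95832 m⁴.
Centre of pressure: y_p = y_c + I_c/(y_c·A) = 4.19 + 0.95832/(4.19 × 6.6) = 4.19 + 0.0346539 = 4.22465 m along the plane.
The resultant acts 0.66 + 0.0346539 = 0.694654 m (along the plate) below the hinge at the top edge, so the moment about the hinge is M = F × 0.694654 = 246.873 × 0.694654 = 171.491 kN·m.
A normal force at the bottom, 1.32 m from the hinge, must supply this moment: P = 171.491/1.32 = 129.917 kN.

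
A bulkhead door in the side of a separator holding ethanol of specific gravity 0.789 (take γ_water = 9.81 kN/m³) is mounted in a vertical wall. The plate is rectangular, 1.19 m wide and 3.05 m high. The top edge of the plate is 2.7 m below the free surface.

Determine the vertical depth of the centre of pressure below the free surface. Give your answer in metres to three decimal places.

h_p = 4.408 m

γ = 0.789 × 9.81 = 7.74009 kN/m³.
The centroid lies 3.05/2 = 1.525 m below the top edge, so the centroid depth is h_c = 2.7 + 1.525 = 4.225 m.
A = 1.19 × 3.05 = 3.6295 m².
Resultant F = γ·h_c·A = 7.74009 × 4.225 × 3.6295 = 118.691 kN.
I_c = b·h³/12 = 1.19 × 3.05³/12 = 2.81362 m⁴.
Centre of pressure: y_p = y_c + I_c/(y_c·A) = 4.225 + 2.81362/(4.225 × 3.6295) = 4.225 + 0.183481 = 4.40848 m along the plane.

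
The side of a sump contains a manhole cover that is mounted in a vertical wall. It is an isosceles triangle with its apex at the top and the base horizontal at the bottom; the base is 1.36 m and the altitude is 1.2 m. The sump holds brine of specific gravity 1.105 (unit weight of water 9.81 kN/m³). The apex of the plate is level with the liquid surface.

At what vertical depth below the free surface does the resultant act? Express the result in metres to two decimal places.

γ = 1.105 × 9.81 = 10.84005 kN/m³.
With the apex up, the centroid sits 2h/3 = 2 × 1.2/3 = 0.8 m below the apex, so the centroid depth is h_c = 0.8 m.
A = ½ × 1.36 × 1.2 = 0.816 m².
Resultant F = γ·h_c·A = 10.84005 × 0.8 × 0.816 = 7.07638 kN.
I_c = b·h³/36 = 1.36 × 1.2³/36 = 0.06528 m⁴.
Centre of pressure: y_p = y_c + I_c/(y_c·A) = 0.8 + 0.06528/(0.8 × 0.816) = 0.8 + 0.1 = 0.9 m along the plane.

h_p = 0.90 m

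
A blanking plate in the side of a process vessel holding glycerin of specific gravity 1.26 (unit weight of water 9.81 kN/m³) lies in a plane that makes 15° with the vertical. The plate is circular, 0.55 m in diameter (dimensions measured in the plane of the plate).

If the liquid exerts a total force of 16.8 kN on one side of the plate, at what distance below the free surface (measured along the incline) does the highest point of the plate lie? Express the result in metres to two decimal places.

y_top ≈ 5.65 m

γ = 1.26 × 9.81 = 12.3606 kN/m³.
A = π(0.275)² = 0.237583 m².
From F = γ·h_c·A, the centroid depth is h_c = 16.8/(12.3606 × 0.237583) = 5.72077 m.
The plate makes 15° with the vertical, i.e. θ = 90° − 15° = 75° to the horizontal. Measuring y along the incline from the free-surface line, vertical depth h = y·sinθ with sinθ = 0.965926.
Along the incline, y_c = h_c/sinθ = 5.72077/0.965926 = 5.92258 m.
The centroid is at the centre, 0.275 m below the top of the plate, so the highest point sits at y_top = 5.92258 − 0.275 = 5.64758 m along the incline.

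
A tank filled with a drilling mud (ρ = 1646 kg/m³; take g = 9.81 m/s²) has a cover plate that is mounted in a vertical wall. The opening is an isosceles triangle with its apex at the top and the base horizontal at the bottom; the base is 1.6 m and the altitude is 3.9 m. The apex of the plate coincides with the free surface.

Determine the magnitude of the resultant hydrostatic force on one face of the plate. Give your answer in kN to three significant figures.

F ≈ 131 kN

γ = ρg = 1646 × 9.81 / 1000 = 16.14726 kN/m³.
With the apex up, the centroid sits 2h/3 = 2 × 3.9/3 = 2.6 m below the apex, so the centroid depth is h_c = 2.6 m.
A = ½ × 1.6 × 3.9 = 3.12 m².
Resultant F = γ·h_c·A = 16.14726 × 2.6 × 3.12 = 130.987 kN.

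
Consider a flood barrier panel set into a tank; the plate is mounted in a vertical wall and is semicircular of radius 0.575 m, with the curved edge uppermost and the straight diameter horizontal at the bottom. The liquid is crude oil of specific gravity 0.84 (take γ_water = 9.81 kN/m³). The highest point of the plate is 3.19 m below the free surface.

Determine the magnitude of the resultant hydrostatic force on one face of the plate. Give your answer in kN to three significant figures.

F ≈ 15.1 kN

γ = 0.84 × 9.81 = 8.2404 kN/m³.
The centroid lies 4r/(3π) = 0.244038 m above the diameter, so r − 4r/(3π) = 0.575 − 0.244038 = 0.330962 m below the topmost point, so the centroid depth is h_c = 3.19 + 0.330962 = 3.52096 m.
A = πr²/2 = π × 0.575²/2 = 0.519345 m².
Resultant F = γ·h_c·A = 8.2404 × 3.52096 × 0.519345 = 15.0683 kN.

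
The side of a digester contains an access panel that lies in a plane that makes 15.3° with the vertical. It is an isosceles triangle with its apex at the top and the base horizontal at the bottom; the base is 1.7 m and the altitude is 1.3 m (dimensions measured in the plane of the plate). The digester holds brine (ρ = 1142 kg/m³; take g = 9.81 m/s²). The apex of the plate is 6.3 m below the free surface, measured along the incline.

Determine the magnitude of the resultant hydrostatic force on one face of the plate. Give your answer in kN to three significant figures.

γ = ρg = 1142 × 9.81 / 1000 = 11.20302 kN/m³.
The plate makes 15.3° with the vertical, i.e. θ = 90° − 15.3° = 74.7° to the horizontal. Measuring y along the incline from the free-surface line, vertical depth h = y·sinθ with sinθ = 0.964557.
With the apex up, the centroid sits 2h/3 = 2 × 1.3/3 = 0.866667 m below the apex, so y_c = 6.3 + 0.866667 = 7.16667 m and h_c = 7.16667 × 0.964557 = 6.91266 m.
A = ½ × 1.7 × 1.3 = 1.105 m².
Resultant F = γ·h_c·A = 11.20302 × 6.91266 × 1.105 = 85.5741 kN.

F ≈ 85.6 kN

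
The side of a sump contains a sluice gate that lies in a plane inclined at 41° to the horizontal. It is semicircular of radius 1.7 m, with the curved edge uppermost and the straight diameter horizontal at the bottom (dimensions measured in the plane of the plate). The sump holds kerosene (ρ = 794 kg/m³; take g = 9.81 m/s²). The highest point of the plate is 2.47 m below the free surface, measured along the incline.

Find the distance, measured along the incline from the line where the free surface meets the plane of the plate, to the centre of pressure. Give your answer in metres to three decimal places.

y_p = 3.507 m

γ = ρg = 794 × 9.81 / 1000 = 7.78914 kN/m³.
Let θ = 41° be the plate's angle to the horizontal; measure y along the incline from where the plane meets the free surface. Vertical depth h = y·sinθ with sinθ = 0.656059.
The centroid lies 4r/(3π) = 0.721502 m above the diameter, so r − 4r/(3π) = 1.7 − 0.721502 = 0.978498 m below the topmost point, so y_c = 2.47 + 0.978498 = 3.4485 m and h_c = 3.4485 × 0.656059 = 2.26242 m.
A = πr²/2 = π × 1.7²/2 = 4.5396 m².
Resultant F = γ·h_c·A = 7.78914 × 2.26242 × 4.5396 = 79.9982 kN.
I_c = (π/8 − 8/(9π))·r⁴ = 0.109757 × 1.7⁴ = 0.916701 m⁴.
Centre of pressure: y_p = y_c + I_c/(y_c·A) = 3.4485 + 0.916701/(3.4485 × 4.5396) = 3.4485 + 0.0585571 = 3.50706 m along the plane.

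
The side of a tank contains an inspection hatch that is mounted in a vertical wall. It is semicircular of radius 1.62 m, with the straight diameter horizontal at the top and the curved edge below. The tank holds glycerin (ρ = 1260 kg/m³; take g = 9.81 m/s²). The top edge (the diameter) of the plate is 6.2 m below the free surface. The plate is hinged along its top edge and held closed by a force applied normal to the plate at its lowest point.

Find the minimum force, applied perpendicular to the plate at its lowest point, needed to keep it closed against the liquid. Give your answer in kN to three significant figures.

γ = ρg = 1260 × 9.81 / 1000 = 12.3606 kN/m³.
The centroid of a semicircle lies 4r/(3π) = 0.687549 m from the diameter, here below the top edge, so the centroid depth is h_c = 6.2 + 0.687549 = 6.88755 m.
A = πr²/2 = π × 1.62²/2 = 4.1224 m².
Resultant F = γ·h_c·A = 12.3606 × 6.88755 × 4.1224 = 350.957 kN.
I_c = (π/8 − 8/(9π))·r⁴ = 0.109757 × 1.62⁴ = 0.755949 m⁴.
Centre of pressure: y_p = y_c + I_c/(y_c·A) = 6.88755 + 0.755949/(6.88755 × 4.1224) = 6.88755 + 0.0266243 = 6.91417 m along the plane.
The resultant acts 0.687549 + 0.0266243 = 0.714173 m (along the plate) below the hinge at the top edge, so the moment about the hinge is M = F × 0.714173 = 350.957 × 0.714173 = 250.644 kN·m.
A normal force at the bottom, 1.62 m from the hinge, must supply this moment: P = 250.644/1.62 = 154.719 kN.

P ≈ 155 kN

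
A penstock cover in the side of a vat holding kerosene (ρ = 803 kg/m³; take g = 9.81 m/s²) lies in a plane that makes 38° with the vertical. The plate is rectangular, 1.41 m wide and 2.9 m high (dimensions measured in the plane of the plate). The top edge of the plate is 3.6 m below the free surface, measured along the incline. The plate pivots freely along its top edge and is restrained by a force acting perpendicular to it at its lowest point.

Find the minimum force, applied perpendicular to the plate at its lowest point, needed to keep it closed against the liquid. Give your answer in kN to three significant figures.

P ≈ 70.2 kN

γ = ρg = 803 × 9.81 / 1000 = 7.87743 kN/m³.
The plate makes 38° with the vertical, i.e. θ = 90° − 38° = 52° to the horizontal. Measuring y along the incline from the free-surface line, vertical depth h = y·sinθ with sinθ = 0.788011.
The centroid lies 2.9/2 = 1.45 m below the top edge, so y_c = 3.6 + 1.45 = 5.05 m and h_c = 5.05 × 0.788011 = 3.97946 m.
A = 1.41 × 2.9 = 4.089 m².
Resultant F = γ·h_c·A = 7.87743 × 3.97946 × 4.089 = 128.182 kN.
I_c = b·h³/12 = 1.41 × 2.9³/12 = 2.86571 m⁴.
Centre of pressure: y_p = y_c + I_c/(y_c·A) = 5.05 + 2.86571/(5.05 × 4.089) = 5.05 + 0.138779 = 5.18878 m along the plane.
The resultant acts 1.45 + 0.138779 = 1.58878 m (along the plate) below the hinge at the top edge, so the moment about the hinge is M = F × 1.58878 = 128.182 × 1.58878 = 203.653 kN·m.
A normal force at the bottom, 2.9 m from the hinge, must supply this moment: P = 203.653/2.9 = 70.2252 kN.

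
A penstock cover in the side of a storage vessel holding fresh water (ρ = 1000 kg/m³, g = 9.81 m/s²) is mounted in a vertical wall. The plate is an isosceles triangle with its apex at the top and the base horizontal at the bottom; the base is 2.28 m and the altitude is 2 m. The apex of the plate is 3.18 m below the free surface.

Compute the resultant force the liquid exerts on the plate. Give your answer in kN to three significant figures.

γ = ρg = 1000 × 9.81 = 9810 N/m³ = 9.81 kN/m³.
With the apex up, the centroid sits 2h/3 = 2 × 2/3 = 1.33333 m below the apex, so the centroid depth is h_c = 3.18 + 1.33333 = 4.51333 m.
A = ½ × 2.28 × 2 = 2.28 m².
Resultant F = γ·h_c·A = 9.81 × 4.51333 × 2.28 = 100.949 kN.

F ≈ 101 kN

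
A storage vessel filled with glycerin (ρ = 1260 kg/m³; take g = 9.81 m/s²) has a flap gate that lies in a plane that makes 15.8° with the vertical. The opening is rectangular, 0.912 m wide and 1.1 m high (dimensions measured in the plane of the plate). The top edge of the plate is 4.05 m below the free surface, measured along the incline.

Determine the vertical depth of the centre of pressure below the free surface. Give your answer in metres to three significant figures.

h_p = 4.45 m

γ = ρg = 1260 × 9.81 / 1000 = 12.3606 kN/m³.
The plate makes 15.8° with the vertical, i.e. θ = 90° − 15.8° = 74.2° to the horizontal. Measuring y along the incline from the free-surface line, vertical depth h = y·sinθ with sinθ = 0.962218.
The centroid lies 1.1/2 = 0.55 m below the top edge, so y_c = 4.05 + 0.55 = 4.6 m and h_c = 4.6 × 0.962218 = 4.4262 m.
A = 0.912 × 1.1 = 1.0032 m².
Resultant F = γ·h_c·A = 12.3606 × 4.4262 × 1.0032 = 54.8856 kN.
I_c = b·h³/12 = 0.912 × 1.1³/12 = 0.101156 m⁴.
Centre of pressure: y_p = y_c + I_c/(y_c·A) = 4.6 + 0.101156/(4.6 × 1.0032) = 4.6 + 0.0219203 = 4.62192 m along the plane.
Vertically, h_p = y_p·sinθ = 4.62192 × 0.962218 = 4.44729 m.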